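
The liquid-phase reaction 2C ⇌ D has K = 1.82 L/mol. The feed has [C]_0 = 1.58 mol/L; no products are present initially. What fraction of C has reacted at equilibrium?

X = 0.661

Let X = conversion of C; extent ξ = 1.58X/2 mol/L.
Concentrations: [C] = 1.58 − 1.58X; [D] = 0.79X.
K = [D] / ([C]^2).
Equating to 1.82 L/mol: the physical root is X = 0.661.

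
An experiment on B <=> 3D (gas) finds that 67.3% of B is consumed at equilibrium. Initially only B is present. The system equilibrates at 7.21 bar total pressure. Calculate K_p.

K_p = 238 bar^2

Take 1 mol B as basis and let X be its fractional conversion, so ξ = X.
Mole table: n_B = 1 − X; n_D = 3X.
n_T = Σnᵢ = 1 + 2X.
At X = 0.673: n_B = 0.327, n_D = 2.02, n_T = 2.35.
p_i = (n_i/n_T)·P. K_p = p_D^3 / (p_B) = 238 bar^2.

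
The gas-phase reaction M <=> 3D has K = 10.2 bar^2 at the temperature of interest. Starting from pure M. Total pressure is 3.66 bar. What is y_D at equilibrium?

Take 1 mol M as basis and let X be its fractional conversion, so ξ = X.
Moles: n_M = 1 − X; n_D = 3X.
n_T = Σnᵢ = 1 + 2X.
y_i = n_i/n_T, p_i = y_i·P. K = p_D^3 / (p_M).
Equating to 10.2 bar^2 and solving on 0 < X < 1: X = 0.378.
Then n_D = 1.13, n_T = 1.76, so y_D = 0.646.

y_D = 0.646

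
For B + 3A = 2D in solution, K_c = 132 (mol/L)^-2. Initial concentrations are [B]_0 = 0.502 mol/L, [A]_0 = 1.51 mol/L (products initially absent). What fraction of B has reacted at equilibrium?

X = 0.775

Let X = conversion of B; extent ξ = 0.502·X mol/L.
Concentrations: [B] = 0.502 − 0.502X; [A] = 1.51 − 1.51X; [D] = 1X.
K_c = [D]^2 / ([B] [A]^3).
Setting equal to 132 and solving for X on (0,1) gives X = 0.775.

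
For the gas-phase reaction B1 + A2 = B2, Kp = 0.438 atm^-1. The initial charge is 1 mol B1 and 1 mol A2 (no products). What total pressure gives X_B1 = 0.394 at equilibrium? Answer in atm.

Basis: 1 mol B1 initially; let X = conversion of B1. Extent ξ = X.
Moles: n_B1 = 1 − X; n_A2 = 1 − X; n_B2 = X.
Total moles n_T = 2 − X.
Kp = p_B2 / (p_B1 p_A2) with p_i = (n_i/n_T)·P.
At X = 0.394: the mole-fraction product g(X) = Π y_i^ν_i = 1.723. Since Kp = g(X)·P^{-1}, P = (g/Kp)^(1/1) = (1.723/0.438)^(1/1) = 3.93 atm.

P = 3.93 atm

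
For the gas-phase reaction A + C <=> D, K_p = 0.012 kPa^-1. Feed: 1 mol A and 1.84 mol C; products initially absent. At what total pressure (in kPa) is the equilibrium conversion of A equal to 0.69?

P = 347 kPa

Let X = conversion of A (basis 1 mol A); extent of reaction ξ = X.
Mole table: n_A = 1 − X; n_C = 1.84 − X; n_D = X.
n_T = Σnᵢ = 2.84 − X.
K_p = p_D / (p_A p_C) with p_i = (n_i/n_T)·P.
At X = 0.69: the mole-fraction product g(X) = Π y_i^ν_i = 4.161. Since K_p = g(X)·P^{-1}, P = (g/K_p)^(1/1) = (4.161/0.012)^(1/1) = 347 kPa.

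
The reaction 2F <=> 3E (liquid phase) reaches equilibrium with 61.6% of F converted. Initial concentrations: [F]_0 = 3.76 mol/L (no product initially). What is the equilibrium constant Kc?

Kc = 20.1 mol/L

Let X = conversion of F.
Concentrations: [F] = 3.76 − 3.76X; [E] = 5.64X.
At X = 0.616: [F] = 1.44, [E] = 3.47.
Kc = [E]^3 / ([F]^2) = 20.1 mol/L.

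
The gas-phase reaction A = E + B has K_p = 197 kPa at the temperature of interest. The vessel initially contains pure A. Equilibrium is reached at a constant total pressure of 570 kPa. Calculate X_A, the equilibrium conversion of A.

Basis: 1 mol A initially; let X = conversion of A. Extent ξ = X.
Moles: n_A = 1 − X; n_E = X; n_B = X.
n_T = Σnᵢ = 1 + X.
y_i = n_i/n_T, p_i = y_i·P. K_p = p_E p_B / (p_A).
Substituting and setting equal to 197 kPa gives a polynomial in X; the root in (0,1) is X = 0.507.

X = 0.507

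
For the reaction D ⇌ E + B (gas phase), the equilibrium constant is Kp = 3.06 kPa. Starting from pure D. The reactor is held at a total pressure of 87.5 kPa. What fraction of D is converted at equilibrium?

Basis: 1 mol D initially; let X = conversion of D. Extent ξ = X.
Mole table: n_D = 1 − X; n_E = X; n_B = X.
Total moles n_T = 1 + X.
Mole fractions y_i = n_i/n_T; Kp = p_E p_B / (p_D) with p_i = y_i·P.
Equating to 3.06 kPa and solving on 0 < X < 1: X = 0.184.

X = 0.184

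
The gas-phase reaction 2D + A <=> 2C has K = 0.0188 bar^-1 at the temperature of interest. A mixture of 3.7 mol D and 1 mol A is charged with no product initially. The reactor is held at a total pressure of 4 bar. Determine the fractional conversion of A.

X = 0.192

Take 1 mol A as basis and let X be its fractional conversion, so ξ = X.
Species balance: n_D = 3.7 − 2X; n_A = 1 − X; n_C = 2X.
Total moles n_T = 4.7 − X.
Mole fractions y_i = n_i/n_T; K = p_C^2 / (p_D^2 p_A) with p_i = y_i·P.
Setting this equal to 0.0188 bar^-1 and taking the physical root (0 < X < 1) gives X = 0.192.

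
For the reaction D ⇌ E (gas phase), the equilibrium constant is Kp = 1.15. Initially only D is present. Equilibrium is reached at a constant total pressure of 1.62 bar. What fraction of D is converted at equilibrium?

X = 0.535

Basis: 1 mol D initially; let X = conversion of D. Extent ξ = X.
Moles: n_D = 1 − X; n_E = X.
Total moles n_T = 1 (Δν = 0, constant).
y_i = n_i/n_T, p_i = y_i·P. Kp = p_E / (p_D).
This yields a degree-1 equation in X; solving on (0,1), X = 0.535.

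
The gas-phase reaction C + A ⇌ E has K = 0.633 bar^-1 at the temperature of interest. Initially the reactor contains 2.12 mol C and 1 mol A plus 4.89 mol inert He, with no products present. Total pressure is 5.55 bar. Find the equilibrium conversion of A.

X = 0.438

Let X = conversion of A (basis 1 mol A); extent of reaction ξ = X.
At extent ξ: n_C = 2.12 − X; n_A = 1 − X; n_E = X; n_I = 4.89 (inert).
Summing: n_T = 8.01 − X.
y_i = n_i/n_T, p_i = y_i·P. K = p_E / (p_C p_A).
Substituting and setting equal to 0.633 bar^-1 gives a polynomial in X; the root in (0,1) is X = 0.438.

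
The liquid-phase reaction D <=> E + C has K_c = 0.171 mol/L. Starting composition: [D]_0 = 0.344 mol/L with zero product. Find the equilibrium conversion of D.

X = 0.499

Let X = conversion of D; extent ξ = 0.344·X mol/L.
Concentrations: [D] = 0.344 − 0.344X; [E] = 0.344X; [C] = 0.344X.
K_c = [E] [C] / ([D]).
Solving K_c = 0.171 for X ∈ (0,1): X = 0.499.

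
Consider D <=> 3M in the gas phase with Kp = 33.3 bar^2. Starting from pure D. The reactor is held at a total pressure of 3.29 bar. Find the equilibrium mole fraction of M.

Take 1 mol D as basis and let X be its fractional conversion, so ξ = X.
At extent ξ: n_D = 1 − X; n_M = 3X.
n_T = Σnᵢ = 1 + 2X.
With p_i = (n_i/n_T)P, Kp = p_M^3 / (p_D).
Setting this equal to 33.3 bar^2 and taking the physical root (0 < X < 1) gives X = 0.604.
Then n_M = 1.81, n_T = 2.21, so y_M = 0.820.

y_M = 0.820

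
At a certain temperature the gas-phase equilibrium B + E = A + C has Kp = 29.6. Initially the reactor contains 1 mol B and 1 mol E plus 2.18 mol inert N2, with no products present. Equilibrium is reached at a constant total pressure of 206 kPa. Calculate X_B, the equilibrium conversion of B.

Basis: 1 mol B initially; let X = conversion of B. Extent ξ = X.
Mole table: n_B = 1 − X; n_E = 1 − X; n_A = X; n_C = X; n_I = 2.18 (inert).
Since Δν = 0, n_T = 4.18 throughout.
y_i = n_i/n_T, p_i = y_i·P. Kp = p_A p_C / (p_B p_E).
Equating to 29.6 and solving on 0 < X < 1: X = 0.845.

X = 0.845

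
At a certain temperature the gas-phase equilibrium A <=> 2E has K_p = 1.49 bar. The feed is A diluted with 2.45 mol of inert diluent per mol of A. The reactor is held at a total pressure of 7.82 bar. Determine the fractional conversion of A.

X = 0.344

Take 1 mol A as basis and let X be its fractional conversion, so ξ = X.
At extent ξ: n_A = 1 − X; n_E = 2X; n_I = 2.45 (inert).
n_T = Σnᵢ = 3.45 + X.
With p_i = (n_i/n_T)P, K_p = p_E^2 / (p_A).
Equating to 1.49 bar and solving on 0 < X < 1: X = 0.344.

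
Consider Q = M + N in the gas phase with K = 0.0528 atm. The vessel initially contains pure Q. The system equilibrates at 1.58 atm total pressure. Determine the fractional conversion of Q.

X = 0.180

Let X = conversion of Q (basis 1 mol Q); extent of reaction ξ = X.
Moles: n_Q = 1 − X; n_M = X; n_N = X.
Summing: n_T = 1 + X.
With p_i = (n_i/n_T)P, K = p_M p_N / (p_Q).
This yields a degree-2 equation in X; solving on (0,1), X = 0.180.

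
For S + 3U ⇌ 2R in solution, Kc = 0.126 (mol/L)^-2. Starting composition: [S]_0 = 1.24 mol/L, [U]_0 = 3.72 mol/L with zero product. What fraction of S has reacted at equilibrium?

Let X = conversion of S; extent ξ = 1.24·X mol/L.
Concentrations: [S] = 1.24 − 1.24X; [U] = 3.72 − 3.72X; [R] = 2.48X.
Kc = [R]^2 / ([S] [U]^3).
Equating to 0.126 (mol/L)^-2: the physical root is X = 0.405.

X = 0.405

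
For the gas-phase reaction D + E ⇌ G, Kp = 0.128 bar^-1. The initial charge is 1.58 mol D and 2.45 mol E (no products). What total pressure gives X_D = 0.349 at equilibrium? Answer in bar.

Basis: 1.58 mol D initially; let X = conversion of D. Extent ξ = 1.58X.
At extent ξ: n_D = 1.58 − 1.58X; n_E = 2.45 − 1.58X; n_G = 1.58X.
n_T = Σnᵢ = 4.03 − 1.58X.
Kp = p_G / (p_D p_E) with p_i = (n_i/n_T)·P.
At X = 0.349: the mole-fraction product g(X) = Π y_i^ν_i = 0.9822. Since Kp = g(X)·P^{-1}, P = (g/Kp)^(1/1) = (0.9822/0.128)^(1/1) = 7.67 bar.

P = 7.67 bar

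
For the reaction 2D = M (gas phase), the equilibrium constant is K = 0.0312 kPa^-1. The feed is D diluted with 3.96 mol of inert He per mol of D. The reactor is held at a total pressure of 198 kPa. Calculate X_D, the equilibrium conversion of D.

X = 0.545

Take 1 mol D as basis and let X be its fractional conversion, so ξ = 0.5X.
At extent ξ: n_D = 1 − X; n_M = 0.5X; n_I = 3.96 (inert).
Summing: n_T = 4.96 − 0.5X.
Mole fractions y_i = n_i/n_T; K = p_M / (p_D^2) with p_i = y_i·P.
Substituting and setting equal to 0.0312 kPa^-1 gives a polynomial in X; the root in (0,1) is X = 0.545.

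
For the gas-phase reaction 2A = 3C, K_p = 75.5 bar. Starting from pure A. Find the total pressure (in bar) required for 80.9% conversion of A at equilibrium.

Let X = conversion of A (basis 1 mol A); extent of reaction ξ = 0.5X.
Species balance: n_A = 1 − X; n_C = 1.5X.
n_T = Σnᵢ = 1 + 0.5X.
K_p = p_C^3 / (p_A^2) with p_i = (n_i/n_T)·P.
At X = 0.809: the mole-fraction product g(X) = Π y_i^ν_i = 34.88. Since K_p = g(X)·P^{1}, P = (K_p/g)^(1/1) = (75.5/34.88)^(1/1) = 2.16 bar.

P = 2.16 bar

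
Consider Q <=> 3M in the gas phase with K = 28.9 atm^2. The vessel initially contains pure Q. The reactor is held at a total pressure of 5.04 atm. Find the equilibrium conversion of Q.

X = 0.437

Basis: 1 mol Q initially; let X = conversion of Q. Extent ξ = X.
Species balance: n_Q = 1 − X; n_M = 3X.
n_T = Σnᵢ = 1 + 2X.
Mole fractions y_i = n_i/n_T; K = p_M^3 / (p_Q) with p_i = y_i·P.
Substituting and setting equal to 28.9 atm^2 gives a polynomial in X; the root in (0,1) is X = 0.437.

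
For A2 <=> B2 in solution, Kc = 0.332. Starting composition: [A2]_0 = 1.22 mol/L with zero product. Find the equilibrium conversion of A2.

Let X = conversion of A2; extent ξ = 1.22·X mol/L.
Concentrations: [A2] = 1.22 − 1.22X; [B2] = 1.22X.
Kc = [B2] / ([A2]).
Setting equal to 0.332 and solving for X on (0,1) gives X = 0.249.

X = 0.249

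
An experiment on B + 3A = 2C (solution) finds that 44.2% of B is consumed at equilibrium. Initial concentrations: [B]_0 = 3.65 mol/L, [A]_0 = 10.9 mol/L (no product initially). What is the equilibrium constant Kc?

Let X = conversion of B.
Concentrations: [B] = 3.65 − 3.65X; [A] = 10.9 − 10.9X; [C] = 7.3X.
At X = 0.442: [B] = 2.04, [A] = 6.06, [C] = 3.23.
Kc = [C]^2 / ([B] [A]^3) = 0.023 (mol/L)^-2.

Kc = 0.023 (mol/L)^-2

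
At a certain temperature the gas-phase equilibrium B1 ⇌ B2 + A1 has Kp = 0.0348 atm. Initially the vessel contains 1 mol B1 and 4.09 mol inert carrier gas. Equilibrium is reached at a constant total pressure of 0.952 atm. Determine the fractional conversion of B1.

X = 0.358

Take 1 mol B1 as basis and let X be its fractional conversion, so ξ = X.
Species balance: n_B1 = 1 − X; n_B2 = X; n_A1 = X; n_I = 4.09 (inert).
n_T = Σnᵢ = 5.09 + X.
y_i = n_i/n_T, p_i = y_i·P. Kp = p_B2 p_A1 / (p_B1).
Substituting and setting equal to 0.0348 atm gives a polynomial in X; the root in (0,1) is X = 0.358.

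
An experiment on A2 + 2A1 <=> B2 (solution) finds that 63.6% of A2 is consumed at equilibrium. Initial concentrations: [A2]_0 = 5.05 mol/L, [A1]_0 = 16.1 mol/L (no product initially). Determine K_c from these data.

K_c = 0.0187 (mol/L)^-2

Let X = conversion of A2.
Concentrations: [A2] = 5.05 − 5.05X; [A1] = 16.1 − 10.1X; [B2] = 5.05X.
At X = 0.636: [A2] = 1.84, [A1] = 9.68, [B2] = 3.21.
K_c = [B2] / ([A2] [A1]^2) = 0.0187 (mol/L)^-2.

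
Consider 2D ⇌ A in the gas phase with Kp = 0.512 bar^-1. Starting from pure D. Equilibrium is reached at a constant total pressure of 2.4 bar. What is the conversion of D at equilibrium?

X = 0.589

Basis: 1 mol D initially; let X = conversion of D. Extent ξ = 0.5X.
Species balance: n_D = 1 − X; n_A = 0.5X.
Summing: n_T = 1 − 0.5X.
With p_i = (n_i/n_T)P, Kp = p_A / (p_D^2).
This yields a degree-2 equation in X; solving on (0,1), X = 0.589.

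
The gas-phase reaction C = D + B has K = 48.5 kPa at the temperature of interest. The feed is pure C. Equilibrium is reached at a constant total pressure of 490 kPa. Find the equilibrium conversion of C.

Basis: 1 mol C initially; let X = conversion of C. Extent ξ = X.
Mole table: n_C = 1 − X; n_D = X; n_B = X.
n_T = Σnᵢ = 1 + X.
With p_i = (n_i/n_T)P, K = p_D p_B / (p_C).
Substituting and setting equal to 48.5 kPa gives a polynomial in X; the root in (0,1) is X = 0.300.

X = 0.300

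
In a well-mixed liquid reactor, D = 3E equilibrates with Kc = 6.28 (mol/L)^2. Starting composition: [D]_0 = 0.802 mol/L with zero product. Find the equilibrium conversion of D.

Let X = conversion of D; extent ξ = 0.802·X mol/L.
Concentrations: [D] = 0.802 − 0.802X; [E] = 2.41X.
Kc = [E]^3 / ([D]).
This equals 6.28 at X = 0.547 (the root in 0 < X < 1).

X = 0.547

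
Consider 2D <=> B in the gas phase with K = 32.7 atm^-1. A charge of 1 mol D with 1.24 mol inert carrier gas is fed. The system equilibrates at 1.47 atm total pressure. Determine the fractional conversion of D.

Let X = conversion of D (basis 1 mol D); extent of reaction ξ = 0.5X.
At extent ξ: n_D = 1 − X; n_B = 0.5X; n_I = 1.24 (inert).
n_T = Σnᵢ = 2.24 − 0.5X.
y_i = n_i/n_T, p_i = y_i·P. K = p_B / (p_D^2).
Substituting and setting equal to 32.7 atm^-1 gives a polynomial in X; the root in (0,1) is X = 0.872.

X = 0.872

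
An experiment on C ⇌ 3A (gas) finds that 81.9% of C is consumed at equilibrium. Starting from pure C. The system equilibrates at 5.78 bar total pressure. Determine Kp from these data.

Basis: 1 mol C initially; let X = conversion of C. Extent ξ = X.
Moles: n_C = 1 − X; n_A = 3X.
Summing: n_T = 1 + 2X.
At X = 0.819: n_C = 0.181, n_A = 2.46, n_T = 2.64.
p_i = (n_i/n_T)·P. Kp = p_A^3 / (p_C) = 393 bar^2.

Kp = 393 bar^2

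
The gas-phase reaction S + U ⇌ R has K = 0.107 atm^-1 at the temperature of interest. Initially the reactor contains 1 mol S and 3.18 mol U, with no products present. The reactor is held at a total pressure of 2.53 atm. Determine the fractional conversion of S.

Basis: 1 mol S initially; let X = conversion of S. Extent ξ = X.
Mole table: n_S = 1 − X; n_U = 3.18 − X; n_R = X.
Total moles n_T = 4.18 − X.
Mole fractions y_i = n_i/n_T; K = p_R / (p_S p_U) with p_i = y_i·P.
Substituting and setting equal to 0.107 atm^-1 gives a polynomial in X; the root in (0,1) is X = 0.169.

X = 0.169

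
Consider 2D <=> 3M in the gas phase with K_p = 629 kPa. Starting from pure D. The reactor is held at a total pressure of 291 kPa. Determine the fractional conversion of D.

X = 0.549

Basis: 1 mol D initially; let X = conversion of D. Extent ξ = 0.5X.
At extent ξ: n_D = 1 − X; n_M = 1.5X.
n_T = Σnᵢ = 1 + 0.5X.
y_i = n_i/n_T, p_i = y_i·P. K_p = p_M^3 / (p_D^2).
Equating to 629 kPa and solving on 0 < X < 1: X = 0.549.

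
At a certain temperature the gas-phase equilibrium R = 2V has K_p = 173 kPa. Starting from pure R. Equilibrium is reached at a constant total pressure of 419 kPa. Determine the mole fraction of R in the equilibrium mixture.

Take 1 mol R as basis and let X be its fractional conversion, so ξ = X.
Mole table: n_R = 1 − X; n_V = 2X.
n_T = Σnᵢ = 1 + X.
With p_i = (n_i/n_T)P, K_p = p_V^2 / (p_R).
This yields a degree-2 equation in X; solving on (0,1), X = 0.306.
Then n_R = 0.694, n_T = 1.31, so y_R = 0.532.

y_R = 0.532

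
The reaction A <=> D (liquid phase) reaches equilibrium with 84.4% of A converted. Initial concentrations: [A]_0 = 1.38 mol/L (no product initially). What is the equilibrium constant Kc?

Kc = 5.41

Let X = conversion of A.
Concentrations: [A] = 1.38 − 1.38X; [D] = 1.38X.
At X = 0.844: [A] = 0.215, [D] = 1.16.
Kc = [D] / ([A]) = 5.41.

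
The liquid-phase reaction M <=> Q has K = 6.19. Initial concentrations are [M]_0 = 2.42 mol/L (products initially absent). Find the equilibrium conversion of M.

X = 0.861

Let X = conversion of M; extent ξ = 2.42·X mol/L.
Concentrations: [M] = 2.42 − 2.42X; [Q] = 2.42X.
K = [Q] / ([M]).
This equals 6.19 at X = 0.861 (the root in 0 < X < 1).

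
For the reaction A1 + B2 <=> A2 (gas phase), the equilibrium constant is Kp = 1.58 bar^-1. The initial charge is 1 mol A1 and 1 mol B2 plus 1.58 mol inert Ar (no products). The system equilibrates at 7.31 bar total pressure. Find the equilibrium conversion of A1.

X = 0.605

Let X = conversion of A1 (basis 1 mol A1); extent of reaction ξ = X.
Species balance: n_A1 = 1 − X; n_B2 = 1 − X; n_A2 = X; n_I = 1.58 (inert).
Summing: n_T = 3.58 − X.
With p_i = (n_i/n_T)P, Kp = p_A2 / (p_A1 p_B2).
Equating to 1.58 bar^-1 and solving on 0 < X < 1: X = 0.605.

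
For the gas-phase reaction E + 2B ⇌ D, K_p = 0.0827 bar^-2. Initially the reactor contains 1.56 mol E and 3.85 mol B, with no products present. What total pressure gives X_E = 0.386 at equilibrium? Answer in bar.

P = 4.38 bar

Let X = conversion of E (basis 1.56 mol E); extent of reaction ξ = 1.56X.
Moles: n_E = 1.56 − 1.56X; n_B = 3.85 − 3.12X; n_D = 1.56X.
n_T = Σnᵢ = 5.41 − 3.12X.
K_p = p_D / (p_E p_B^2) with p_i = (n_i/n_T)·P.
At X = 0.386: the mole-fraction product g(X) = Π y_i^ν_i = 1.589. Since K_p = g(X)·P^{-2}, P = (g/K_p)^(1/2) = (1.589/0.0827)^(1/2) = 4.38 bar.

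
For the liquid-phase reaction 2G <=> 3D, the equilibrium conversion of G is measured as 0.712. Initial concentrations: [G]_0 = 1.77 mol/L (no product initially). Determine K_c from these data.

K_c = 26 mol/L

Let X = conversion of G.
Concentrations: [G] = 1.77 − 1.77X; [D] = 2.66X.
At X = 0.712: [G] = 0.51, [D] = 1.89.
K_c = [D]^3 / ([G]^2) = 26 mol/L.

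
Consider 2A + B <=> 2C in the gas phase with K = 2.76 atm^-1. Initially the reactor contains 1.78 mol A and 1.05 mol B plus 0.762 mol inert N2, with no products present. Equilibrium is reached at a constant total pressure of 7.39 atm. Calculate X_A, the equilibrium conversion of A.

Take 1.78 mol A as basis and let X be its fractional conversion, so ξ = 0.89X.
Moles: n_A = 1.78 − 1.78X; n_B = 1.05 − 0.89X; n_C = 1.78X; n_I = 0.762 (inert).
Summing: n_T = 3.59 − 0.89X.
y_i = n_i/n_T, p_i = y_i·P. K = p_C^2 / (p_A^2 p_B).
This yields a degree-3 equation in X; solving on (0,1), X = 0.642.

X = 0.642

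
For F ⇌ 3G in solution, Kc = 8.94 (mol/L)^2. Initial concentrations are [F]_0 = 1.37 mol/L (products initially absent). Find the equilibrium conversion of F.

Let X = conversion of F; extent ξ = 1.37·X mol/L.
Concentrations: [F] = 1.37 − 1.37X; [G] = 4.11X.
Kc = [G]^3 / ([F]).
Solving Kc = 8.94 for X ∈ (0,1): X = 0.457.

X = 0.457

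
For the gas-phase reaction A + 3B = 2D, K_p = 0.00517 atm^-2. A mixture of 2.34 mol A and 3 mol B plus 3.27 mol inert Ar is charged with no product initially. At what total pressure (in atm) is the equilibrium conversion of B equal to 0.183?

Basis: 3 mol B initially; let X = conversion of B. Extent ξ = X.
At extent ξ: n_A = 2.34 − X; n_B = 3 − 3X; n_D = 2X; n_I = 3.27 (inert).
Summing: n_T = 8.61 − 2X.
K_p = p_D^2 / (p_A p_B^3) with p_i = (n_i/n_T)·P.
At X = 0.183: the mole-fraction product g(X) = Π y_i^ν_i = 0.2867. Since K_p = g(X)·P^{-2}, P = (g/K_p)^(1/2) = (0.2867/0.00517)^(1/2) = 7.45 atm.

P = 7.45 atm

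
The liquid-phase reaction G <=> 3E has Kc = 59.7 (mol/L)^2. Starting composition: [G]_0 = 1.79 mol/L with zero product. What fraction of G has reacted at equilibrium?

Let X = conversion of G; extent ξ = 1.79·X mol/L.
Concentrations: [G] = 1.79 − 1.79X; [E] = 5.37X.
Kc = [E]^3 / ([G]).
Solving Kc = 59.7 for X ∈ (0,1): X = 0.633.

X = 0.633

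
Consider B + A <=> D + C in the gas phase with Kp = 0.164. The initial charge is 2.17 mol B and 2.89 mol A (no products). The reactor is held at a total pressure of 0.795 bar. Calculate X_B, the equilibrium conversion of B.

X = 0.331

Take 2.17 mol B as basis and let X be its fractional conversion, so ξ = 2.17X.
Species balance: n_B = 2.17 − 2.17X; n_A = 2.89 − 2.17X; n_D = 2.17X; n_C = 2.17X.
Total moles n_T = 5.06 (Δν = 0, constant).
With p_i = (n_i/n_T)P, Kp = p_D p_C / (p_B p_A).
This yields a degree-2 equation in X; solving on (0,1), X = 0.331.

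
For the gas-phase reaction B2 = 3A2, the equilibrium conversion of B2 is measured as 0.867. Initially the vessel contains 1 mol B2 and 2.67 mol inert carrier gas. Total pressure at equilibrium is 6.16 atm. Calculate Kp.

Kp = 172 atm^2

Take 1 mol B2 as basis and let X be its fractional conversion, so ξ = X.
Species balance: n_B2 = 1 − X; n_A2 = 3X; n_I = 2.67 (inert).
n_T = Σnᵢ = 3.67 + 2X.
At X = 0.867: n_B2 = 0.133, n_A2 = 2.6, n_T = 5.4.
p_i = (n_i/n_T)·P. Kp = p_A2^3 / (p_B2) = 172 atm^2.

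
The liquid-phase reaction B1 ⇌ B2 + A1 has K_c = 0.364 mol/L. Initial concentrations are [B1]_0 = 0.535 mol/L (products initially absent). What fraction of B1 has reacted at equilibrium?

X = 0.552

Let X = conversion of B1; extent ξ = 0.535·X mol/L.
Concentrations: [B1] = 0.535 − 0.535X; [B2] = 0.535X; [A1] = 0.535X.
K_c = [B2] [A1] / ([B1]).
Equating to 0.364 mol/L: the physical root is X = 0.552.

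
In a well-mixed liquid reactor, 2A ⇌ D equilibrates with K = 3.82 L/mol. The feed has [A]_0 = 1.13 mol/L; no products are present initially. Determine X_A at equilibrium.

Let X = conversion of A; extent ξ = 1.13X/2 mol/L.
Concentrations: [A] = 1.13 − 1.13X; [D] = 0.565X.
K = [D] / ([A]^2).
Solving K = 3.82 for X ∈ (0,1): X = 0.713.

X = 0.713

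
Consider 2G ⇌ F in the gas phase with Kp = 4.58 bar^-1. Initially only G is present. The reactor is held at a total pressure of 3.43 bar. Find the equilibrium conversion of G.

X = 0.875

Let X = conversion of G (basis 1 mol G); extent of reaction ξ = 0.5X.
Species balance: n_G = 1 − X; n_F = 0.5X.
Summing: n_T = 1 − 0.5X.
Mole fractions y_i = n_i/n_T; Kp = p_F / (p_G^2) with p_i = y_i·P.
This yields a degree-2 equation in X; solving on (0,1), X = 0.875.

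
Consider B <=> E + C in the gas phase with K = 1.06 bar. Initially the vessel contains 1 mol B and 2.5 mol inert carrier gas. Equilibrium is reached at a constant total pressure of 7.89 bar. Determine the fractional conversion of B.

X = 0.513

Take 1 mol B as basis and let X be its fractional conversion, so ξ = X.
At extent ξ: n_B = 1 − X; n_E = X; n_C = X; n_I = 2.5 (inert).
Summing: n_T = 3.5 + X.
With p_i = (n_i/n_T)P, K = p_E p_C / (p_B).
Setting this equal to 1.06 bar and taking the physical root (0 < X < 1) gives X = 0.513.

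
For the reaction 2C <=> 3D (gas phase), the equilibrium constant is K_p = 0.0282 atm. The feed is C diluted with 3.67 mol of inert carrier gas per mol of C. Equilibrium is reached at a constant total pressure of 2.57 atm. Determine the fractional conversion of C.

Let X = conversion of C (basis 1 mol C); extent of reaction ξ = 0.5X.
Moles: n_C = 1 − X; n_D = 1.5X; n_I = 3.67 (inert).
n_T = Σnᵢ = 4.67 + 0.5X.
With p_i = (n_i/n_T)P, K_p = p_D^3 / (p_C^2).
Substituting and setting equal to 0.0282 atm gives a polynomial in X; the root in (0,1) is X = 0.213.

X = 0.213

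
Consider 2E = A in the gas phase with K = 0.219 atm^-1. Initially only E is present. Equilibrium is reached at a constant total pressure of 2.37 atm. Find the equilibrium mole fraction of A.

y_A = 0.274

Basis: 1 mol E initially; let X = conversion of E. Extent ξ = 0.5X.
Mole table: n_E = 1 − X; n_A = 0.5X.
Total moles n_T = 1 − 0.5X.
y_i = n_i/n_T, p_i = y_i·P. K = p_A / (p_E^2).
Setting this equal to 0.219 atm^-1 and taking the physical root (0 < X < 1) gives X = 0.430.
Then n_A = 0.215, n_T = 0.785, so y_A = 0.274.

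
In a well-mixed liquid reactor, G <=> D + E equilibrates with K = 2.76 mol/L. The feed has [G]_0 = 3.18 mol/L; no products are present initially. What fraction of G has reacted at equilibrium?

Let X = conversion of G; extent ξ = 3.18·X mol/L.
Concentrations: [G] = 3.18 − 3.18X; [D] = 3.18X; [E] = 3.18X.
K = [D] [E] / ([G]).
Solving K = 2.76 for X ∈ (0,1): X = 0.594.

X = 0.594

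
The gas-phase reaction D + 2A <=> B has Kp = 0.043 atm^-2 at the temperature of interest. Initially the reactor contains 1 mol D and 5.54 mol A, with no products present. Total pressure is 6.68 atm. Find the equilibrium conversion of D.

Let X = conversion of D (basis 1 mol D); extent of reaction ξ = X.
Moles: n_D = 1 − X; n_A = 5.54 − 2X; n_B = X.
Total moles n_T = 6.54 − 2X.
y_i = n_i/n_T, p_i = y_i·P. Kp = p_B / (p_D p_A^2).
This yields a degree-3 equation in X; solving on (0,1), X = 0.561.

X = 0.561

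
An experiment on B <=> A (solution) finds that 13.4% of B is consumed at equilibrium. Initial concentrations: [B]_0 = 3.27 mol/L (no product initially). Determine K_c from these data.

Let X = conversion of B.
Concentrations: [B] = 3.27 − 3.27X; [A] = 3.27X.
At X = 0.134: [B] = 2.83, [A] = 0.438.
K_c = [A] / ([B]) = 0.155.

K_c = 0.155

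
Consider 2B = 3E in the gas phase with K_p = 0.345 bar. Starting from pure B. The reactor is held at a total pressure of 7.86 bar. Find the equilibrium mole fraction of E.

y_E = 0.283

Take 1 mol B as basis and let X be its fractional conversion, so ξ = 0.5X.
Species balance: n_B = 1 − X; n_E = 1.5X.
n_T = Σnᵢ = 1 + 0.5X.
With p_i = (n_i/n_T)P, K_p = p_E^3 / (p_B^2).
Equating to 0.345 bar and solving on 0 < X < 1: X = 0.208.
Then n_E = 0.312, n_T = 1.1, so y_E = 0.283.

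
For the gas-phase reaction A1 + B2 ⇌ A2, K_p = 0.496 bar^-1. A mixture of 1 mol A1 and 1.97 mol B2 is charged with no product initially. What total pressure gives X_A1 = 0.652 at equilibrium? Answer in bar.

P = 6.64 bar

Take 1 mol A1 as basis and let X be its fractional conversion, so ξ = X.
Moles: n_A1 = 1 − X; n_B2 = 1.97 − X; n_A2 = X.
Summing: n_T = 2.97 − X.
K_p = p_A2 / (p_A1 p_B2) with p_i = (n_i/n_T)·P.
At X = 0.652: the mole-fraction product g(X) = Π y_i^ν_i = 3.295. Since K_p = g(X)·P^{-1}, P = (g/K_p)^(1/1) = (3.295/0.496)^(1/1) = 6.64 bar.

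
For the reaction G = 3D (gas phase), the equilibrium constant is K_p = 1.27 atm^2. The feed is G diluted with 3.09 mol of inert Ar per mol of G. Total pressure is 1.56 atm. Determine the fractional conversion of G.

Let X = conversion of G (basis 1 mol G); extent of reaction ξ = X.
Species balance: n_G = 1 − X; n_D = 3X; n_I = 3.09 (inert).
Summing: n_T = 4.09 + 2X.
y_i = n_i/n_T, p_i = y_i·P. K_p = p_D^3 / (p_G).
Equating to 1.27 atm^2 and solving on 0 < X < 1: X = 0.600.

X = 0.600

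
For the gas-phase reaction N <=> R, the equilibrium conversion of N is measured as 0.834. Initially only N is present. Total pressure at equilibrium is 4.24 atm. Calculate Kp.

Kp = 5.02

Let X = conversion of N (basis 1 mol N); extent of reaction ξ = X.
At extent ξ: n_N = 1 − X; n_R = X.
Since Δν = 0, n_T = 1 throughout.
At X = 0.834: n_N = 0.166, n_R = 0.834, n_T = 1.
p_i = (n_i/n_T)·P. Kp = p_R / (p_N) = 5.02.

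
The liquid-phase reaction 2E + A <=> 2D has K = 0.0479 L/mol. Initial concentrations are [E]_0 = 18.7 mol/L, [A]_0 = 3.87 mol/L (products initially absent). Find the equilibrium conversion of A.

Let X = conversion of A; extent ξ = 3.87·X mol/L.
Concentrations: [E] = 18.7 − 7.74X; [A] = 3.87 − 3.87X; [D] = 7.74X.
K = [D]^2 / ([E]^2 [A]).
Solving K = 0.0479 for X ∈ (0,1): X = 0.544.

X = 0.544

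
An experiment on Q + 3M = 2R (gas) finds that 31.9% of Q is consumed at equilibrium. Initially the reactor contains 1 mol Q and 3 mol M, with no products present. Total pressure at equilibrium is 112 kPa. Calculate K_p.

Let X = conversion of Q (basis 1 mol Q); extent of reaction ξ = X.
At extent ξ: n_Q = 1 − X; n_M = 3 − 3X; n_R = 2X.
Total moles n_T = 4 − 2X.
At X = 0.319: n_Q = 0.681, n_M = 2.04, n_R = 0.638, n_T = 3.36.
p_i = (n_i/n_T)·P. K_p = p_R^2 / (p_Q p_M^3) = 6.32e-05 kPa^-2.

K_p = 6.32e-05 kPa^-2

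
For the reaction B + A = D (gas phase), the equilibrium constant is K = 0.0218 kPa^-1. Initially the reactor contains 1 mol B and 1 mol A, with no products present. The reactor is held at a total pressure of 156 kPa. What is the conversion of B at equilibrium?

Let X = conversion of B (basis 1 mol B); extent of reaction ξ = X.
Mole table: n_B = 1 − X; n_A = 1 − X; n_D = X.
n_T = Σnᵢ = 2 − X.
y_i = n_i/n_T, p_i = y_i·P. K = p_D / (p_B p_A).
Substituting and setting equal to 0.0218 kPa^-1 gives a polynomial in X; the root in (0,1) is X = 0.523.

X = 0.523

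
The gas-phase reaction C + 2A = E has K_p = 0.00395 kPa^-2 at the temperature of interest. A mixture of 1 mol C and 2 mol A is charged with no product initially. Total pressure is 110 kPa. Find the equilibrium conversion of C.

X = 0.798

Let X = conversion of C (basis 1 mol C); extent of reaction ξ = X.
Species balance: n_C = 1 − X; n_A = 2 − 2X; n_E = X.
n_T = Σnᵢ = 3 − 2X.
y_i = n_i/n_T, p_i = y_i·P. K_p = p_E / (p_C p_A^2).
Substituting and setting equal to 0.00395 kPa^-2 gives a polynomial in X; the root in (0,1) is X = 0.798.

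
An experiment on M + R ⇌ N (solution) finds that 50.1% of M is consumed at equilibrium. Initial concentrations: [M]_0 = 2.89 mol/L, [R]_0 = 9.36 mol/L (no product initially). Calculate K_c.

Let X = conversion of M.
Concentrations: [M] = 2.89 − 2.89X; [R] = 9.36 − 2.89X; [N] = 2.89X.
At X = 0.501: [M] = 1.44, [R] = 7.91, [N] = 1.45.
K_c = [N] / ([M] [R]) = 0.127 L/mol.

K_c = 0.127 L/mol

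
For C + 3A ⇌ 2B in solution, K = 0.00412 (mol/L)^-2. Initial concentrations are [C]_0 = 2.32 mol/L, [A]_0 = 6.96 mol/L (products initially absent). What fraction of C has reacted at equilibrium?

Let X = conversion of C; extent ξ = 2.32·X mol/L.
Concentrations: [C] = 2.32 − 2.32X; [A] = 6.96 − 6.96X; [B] = 4.64X.
K = [B]^2 / ([C] [A]^3).
Equating to 0.00412 (mol/L)^-2: the physical root is X = 0.230.

X = 0.230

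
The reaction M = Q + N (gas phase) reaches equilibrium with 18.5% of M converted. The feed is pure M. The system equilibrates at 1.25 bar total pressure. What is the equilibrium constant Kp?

Kp = 0.0443 bar

Basis: 1 mol M initially; let X = conversion of M. Extent ξ = X.
Mole table: n_M = 1 − X; n_Q = X; n_N = X.
Total moles n_T = 1 + X.
At X = 0.185: n_M = 0.815, n_Q = 0.185, n_N = 0.185, n_T = 1.19.
p_i = (n_i/n_T)·P. Kp = p_Q p_N / (p_M) = 0.0443 bar.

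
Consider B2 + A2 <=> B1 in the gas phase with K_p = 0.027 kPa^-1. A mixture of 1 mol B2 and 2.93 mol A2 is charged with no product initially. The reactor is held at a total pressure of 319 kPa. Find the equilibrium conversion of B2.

X = 0.853

Take 1 mol B2 as basis and let X be its fractional conversion, so ξ = X.
At extent ξ: n_B2 = 1 − X; n_A2 = 2.93 − X; n_B1 = X.
n_T = Σnᵢ = 3.93 − X.
With p_i = (n_i/n_T)P, K_p = p_B1 / (p_B2 p_A2).
Substituting and setting equal to 0.027 kPa^-1 gives a polynomial in X; the root in (0,1) is X = 0.853.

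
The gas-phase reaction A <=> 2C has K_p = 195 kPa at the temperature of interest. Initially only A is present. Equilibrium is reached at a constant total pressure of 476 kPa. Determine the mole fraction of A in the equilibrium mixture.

Basis: 1 mol A initially; let X = conversion of A. Extent ξ = X.
Moles: n_A = 1 − X; n_C = 2X.
Summing: n_T = 1 + X.
Mole fractions y_i = n_i/n_T; K_p = p_C^2 / (p_A) with p_i = y_i·P.
Setting this equal to 195 kPa and taking the physical root (0 < X < 1) gives X = 0.305.
Then n_A = 0.695, n_T = 1.3, so y_A = 0.533.

y_A = 0.533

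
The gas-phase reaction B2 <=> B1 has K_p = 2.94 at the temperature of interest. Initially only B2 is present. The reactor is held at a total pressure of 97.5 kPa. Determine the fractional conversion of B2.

X = 0.746

Take 1 mol B2 as basis and let X be its fractional conversion, so ξ = X.
Moles: n_B2 = 1 − X; n_B1 = X.
Total moles n_T = 1 (Δν = 0, constant).
y_i = n_i/n_T, p_i = y_i·P. K_p = p_B1 / (p_B2).
This yields a degree-1 equation in X; solving on (0,1), X = 0.746.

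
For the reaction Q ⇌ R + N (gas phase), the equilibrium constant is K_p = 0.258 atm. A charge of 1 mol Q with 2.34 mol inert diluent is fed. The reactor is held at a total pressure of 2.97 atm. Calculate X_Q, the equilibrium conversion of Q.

Let X = conversion of Q (basis 1 mol Q); extent of reaction ξ = X.
Moles: n_Q = 1 − X; n_R = X; n_N = X; n_I = 2.34 (inert).
Total moles n_T = 3.34 + X.
Mole fractions y_i = n_i/n_T; K_p = p_R p_N / (p_Q) with p_i = y_i·P.
Substituting and setting equal to 0.258 atm gives a polynomial in X; the root in (0,1) is X = 0.432.

X = 0.432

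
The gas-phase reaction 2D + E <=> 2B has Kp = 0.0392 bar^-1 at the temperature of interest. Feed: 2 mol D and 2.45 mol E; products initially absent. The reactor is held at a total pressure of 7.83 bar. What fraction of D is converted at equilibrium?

X = 0.285

Let X = conversion of D (basis 2 mol D); extent of reaction ξ = X.
Mole table: n_D = 2 − 2X; n_E = 2.45 − X; n_B = 2X.
Total moles n_T = 4.45 − X.
Mole fractions y_i = n_i/n_T; Kp = p_B^2 / (p_D^2 p_E) with p_i = y_i·P.
This yields a degree-3 equation in X; solving on (0,1), X = 0.285.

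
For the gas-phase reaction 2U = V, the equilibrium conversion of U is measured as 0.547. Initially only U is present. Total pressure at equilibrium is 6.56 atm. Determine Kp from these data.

Take 1 mol U as basis and let X be its fractional conversion, so ξ = 0.5X.
Moles: n_U = 1 − X; n_V = 0.5X.
n_T = Σnᵢ = 1 − 0.5X.
At X = 0.547: n_U = 0.453, n_V = 0.274, n_T = 0.726.
p_i = (n_i/n_T)·P. Kp = p_V / (p_U^2) = 0.148 atm^-1.

Kp = 0.148 atm^-1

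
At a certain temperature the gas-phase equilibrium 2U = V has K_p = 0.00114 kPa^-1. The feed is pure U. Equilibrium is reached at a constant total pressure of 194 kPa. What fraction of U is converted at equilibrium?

X = 0.272

Take 1 mol U as basis and let X be its fractional conversion, so ξ = 0.5X.
At extent ξ: n_U = 1 − X; n_V = 0.5X.
n_T = Σnᵢ = 1 − 0.5X.
y_i = n_i/n_T, p_i = y_i·P. K_p = p_V / (p_U^2).
Substituting and setting equal to 0.00114 kPa^-1 gives a polynomial in X; the root in (0,1) is X = 0.272.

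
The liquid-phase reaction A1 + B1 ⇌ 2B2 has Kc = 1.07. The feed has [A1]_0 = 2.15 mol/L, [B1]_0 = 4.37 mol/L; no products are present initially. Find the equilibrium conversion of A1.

X = 0.470

Let X = conversion of A1; extent ξ = 2.15·X mol/L.
Concentrations: [A1] = 2.15 − 2.15X; [B1] = 4.37 − 2.15X; [B2] = 4.3X.
Kc = [B2]^2 / ([A1] [B1]).
Solving Kc = 1.07 for X ∈ (0,1): X = 0.470.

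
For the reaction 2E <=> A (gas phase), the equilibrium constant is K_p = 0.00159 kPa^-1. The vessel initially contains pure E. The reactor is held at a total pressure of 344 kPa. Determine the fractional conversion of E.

Basis: 1 mol E initially; let X = conversion of E. Extent ξ = 0.5X.
Mole table: n_E = 1 − X; n_A = 0.5X.
Summing: n_T = 1 − 0.5X.
Mole fractions y_i = n_i/n_T; K_p = p_A / (p_E^2) with p_i = y_i·P.
This yields a degree-2 equation in X; solving on (0,1), X = 0.440.

X = 0.440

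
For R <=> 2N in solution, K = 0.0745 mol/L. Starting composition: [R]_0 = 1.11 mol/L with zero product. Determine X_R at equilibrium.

X = 0.121

Let X = conversion of R; extent ξ = 1.11·X mol/L.
Concentrations: [R] = 1.11 − 1.11X; [N] = 2.22X.
K = [N]^2 / ([R]).
Equating to 0.0745 mol/L: the physical root is X = 0.121.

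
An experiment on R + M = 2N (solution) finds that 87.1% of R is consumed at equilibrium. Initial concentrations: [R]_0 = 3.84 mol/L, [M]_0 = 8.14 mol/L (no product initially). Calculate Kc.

Let X = conversion of R.
Concentrations: [R] = 3.84 − 3.84X; [M] = 8.14 − 3.84X; [N] = 7.68X.
At X = 0.871: [R] = 0.495, [M] = 4.8, [N] = 6.69.
Kc = [N]^2 / ([R] [M]) = 18.8.

Kc = 18.8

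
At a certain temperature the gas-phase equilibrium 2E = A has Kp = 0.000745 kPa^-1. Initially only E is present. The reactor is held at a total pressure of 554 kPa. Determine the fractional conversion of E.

Take 1 mol E as basis and let X be its fractional conversion, so ξ = 0.5X.
At extent ξ: n_E = 1 − X; n_A = 0.5X.
Summing: n_T = 1 − 0.5X.
With p_i = (n_i/n_T)P, Kp = p_A / (p_E^2).
Equating to 0.000745 kPa^-1 and solving on 0 < X < 1: X = 0.386.

X = 0.386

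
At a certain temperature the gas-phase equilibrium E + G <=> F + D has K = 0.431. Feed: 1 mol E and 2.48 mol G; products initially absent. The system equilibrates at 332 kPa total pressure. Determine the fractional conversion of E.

Let X = conversion of E (basis 1 mol E); extent of reaction ξ = X.
Mole table: n_E = 1 − X; n_G = 2.48 − X; n_F = X; n_D = X.
Since Δν = 0, n_T = 3.48 throughout.
Mole fractions y_i = n_i/n_T; K = p_F p_D / (p_E p_G) with p_i = y_i·P.
Equating to 0.431 and solving on 0 < X < 1: X = 0.583.

X = 0.583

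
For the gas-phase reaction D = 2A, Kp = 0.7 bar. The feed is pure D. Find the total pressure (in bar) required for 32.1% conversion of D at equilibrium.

P = 1.52 bar

Basis: 1 mol D initially; let X = conversion of D. Extent ξ = X.
Species balance: n_D = 1 − X; n_A = 2X.
Summing: n_T = 1 + X.
Kp = p_A^2 / (p_D) with p_i = (n_i/n_T)·P.
At X = 0.321: the mole-fraction product g(X) = Π y_i^ν_i = 0.4595. Since Kp = g(X)·P^{1}, P = (Kp/g)^(1/1) = (0.7/0.4595)^(1/1) = 1.52 bar.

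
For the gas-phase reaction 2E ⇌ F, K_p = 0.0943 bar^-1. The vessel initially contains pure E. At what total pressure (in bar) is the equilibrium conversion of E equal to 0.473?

Let X = conversion of E (basis 1 mol E); extent of reaction ξ = 0.5X.
Mole table: n_E = 1 − X; n_F = 0.5X.
n_T = Σnᵢ = 1 − 0.5X.
K_p = p_F / (p_E^2) with p_i = (n_i/n_T)·P.
At X = 0.473: the mole-fraction product g(X) = Π y_i^ν_i = 0.6502. Since K_p = g(X)·P^{-1}, P = (g/K_p)^(1/1) = (0.6502/0.0943)^(1/1) = 6.89 bar.

P = 6.89 bar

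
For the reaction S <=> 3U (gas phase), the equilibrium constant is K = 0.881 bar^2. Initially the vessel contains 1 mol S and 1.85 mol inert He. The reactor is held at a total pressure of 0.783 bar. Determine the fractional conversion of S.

Let X = conversion of S (basis 1 mol S); extent of reaction ξ = X.
At extent ξ: n_S = 1 − X; n_U = 3X; n_I = 1.85 (inert).
Summing: n_T = 2.85 + 2X.
With p_i = (n_i/n_T)P, K = p_U^3 / (p_S).
This yields a degree-3 equation in X; solving on (0,1), X = 0.674.

X = 0.674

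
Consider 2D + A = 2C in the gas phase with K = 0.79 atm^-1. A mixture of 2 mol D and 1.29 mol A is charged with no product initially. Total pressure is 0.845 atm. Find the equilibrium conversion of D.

X = 0.318

Take 2 mol D as basis and let X be its fractional conversion, so ξ = X.
Species balance: n_D = 2 − 2X; n_A = 1.29 − X; n_C = 2X.
Total moles n_T = 3.29 − X.
With p_i = (n_i/n_T)P, K = p_C^2 / (p_D^2 p_A).
Substituting and setting equal to 0.79 atm^-1 gives a polynomial in X; the root in (0,1) is X = 0.318.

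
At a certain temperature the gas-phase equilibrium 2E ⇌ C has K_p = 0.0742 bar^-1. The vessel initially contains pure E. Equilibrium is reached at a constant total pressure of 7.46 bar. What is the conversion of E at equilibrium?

X = 0.442

Let X = conversion of E (basis 1 mol E); extent of reaction ξ = 0.5X.
Mole table: n_E = 1 − X; n_C = 0.5X.
Summing: n_T = 1 − 0.5X.
y_i = n_i/n_T, p_i = y_i·P. K_p = p_C / (p_E^2).
Setting this equal to 0.0742 bar^-1 and taking the physical root (0 < X < 1) gives X = 0.442.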